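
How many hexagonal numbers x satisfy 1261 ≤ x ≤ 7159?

35

The n-th hexagonal number is n(2n−1).
Smallest index with value ≥ 1261: n = 26 (giving 1326).
Largest index with value ≤ 7159: n = 60 (giving 7140).
Indices 26 through 60: 35 terms.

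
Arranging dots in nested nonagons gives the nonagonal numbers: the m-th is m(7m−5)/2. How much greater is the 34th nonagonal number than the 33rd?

232

Consecutive nonagonal numbers differ by 7n − 6: here 7·34 − 6 = 232.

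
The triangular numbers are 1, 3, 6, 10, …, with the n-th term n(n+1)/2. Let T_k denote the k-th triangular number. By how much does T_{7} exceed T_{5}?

13

7·8/2 = 28 and 5·6/2 = 15.
Difference: 28 − 15 = 13.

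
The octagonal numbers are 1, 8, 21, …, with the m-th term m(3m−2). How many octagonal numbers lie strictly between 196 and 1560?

15

The n-th octagonal number is n(3n−2).
Smallest index with value > 196: n = 9 (giving 225).
Largest index with value < 1560: n = 23 (giving 1541).
Indices 9 through 23: 15 terms.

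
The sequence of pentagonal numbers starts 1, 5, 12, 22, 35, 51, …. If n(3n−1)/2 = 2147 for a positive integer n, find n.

Set n(3n−1)/2 = 2147, giving 3n² − n − 4294 = 0.
So n = (1 + 227) / 6 = 228/6 = 38.

38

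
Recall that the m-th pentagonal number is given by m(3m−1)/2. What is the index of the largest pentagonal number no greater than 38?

Solve n(3n−1)/2 ≤ 38 for integer n.
n = 5 gives 35 ≤ 38, while n = 6 gives 51 > 38; so the answer is index 5.

5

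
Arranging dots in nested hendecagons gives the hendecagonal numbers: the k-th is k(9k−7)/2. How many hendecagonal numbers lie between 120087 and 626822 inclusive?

210

The n-th hendecagonal number is n(9n−7)/2.
Smallest index with value ≥ 120087: n = 164 (giving 120458).
Largest index with value ≤ 626822: n = 373 (giving 624775).
Indices 164 through 373: 210 terms.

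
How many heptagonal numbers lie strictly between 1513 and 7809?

The n-th heptagonal number is n(5n−3)/2.
Smallest index with value > 1513: n = 25 (giving 1525).
Largest index with value < 7809: n = 56 (giving 7756).
Indices 25 through 56: 32 terms.

32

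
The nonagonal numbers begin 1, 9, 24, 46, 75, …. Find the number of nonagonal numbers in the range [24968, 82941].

The n-th nonagonal number is n(7n−5)/2.
Smallest index with value ≥ 24968: n = 85 (giving 25075).
Largest index with value ≤ 82941: n = 154 (giving 82621).
Indices 85 through 154: 70 terms.

70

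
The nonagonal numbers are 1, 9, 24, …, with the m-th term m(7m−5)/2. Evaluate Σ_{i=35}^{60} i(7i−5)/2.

207350

Σ i(7i−5)/2 = (7Σi² − 5Σi) / 2 over i = 35..60.
Σi = 1830 − 595 = 1235 and Σi² = 73810 − 13685 = 60125.
(7·60125 − 5·1235) / 2 = 414700/2 = 207350.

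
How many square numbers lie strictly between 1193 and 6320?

The n-th square number is n².
Smallest index with value > 1193: n = 35 (giving 1225).
Largest index with value < 6320: n = 79 (giving 6241).
Indices 35 through 79: 45 terms.

45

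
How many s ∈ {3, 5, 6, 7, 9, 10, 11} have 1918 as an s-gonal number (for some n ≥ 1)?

s = 3: P(3, 61) = 1891 and P(3, 62) = 1953; 1918 is not s-gonal.
s = 5: P(5, 35) = 1820 and P(5, 36) = 1926; 1918 is not s-gonal.
s = 6: P(6, 31) = 1891 and P(6, 32) = 2016; 1918 is not s-gonal.
s = 7: P(7, 28) = 1918. ✓
s = 9: P(9, 23) = 1794 and P(9, 24) = 1956; 1918 is not s-gonal.
s = 10: P(10, 22) = 1870 and P(10, 23) = 2047; 1918 is not s-gonal.
s = 11: P(11, 21) = 1911 and P(11, 22) = 2101; 1918 is not s-gonal.
Hits: s ∈ {7} → 1.

1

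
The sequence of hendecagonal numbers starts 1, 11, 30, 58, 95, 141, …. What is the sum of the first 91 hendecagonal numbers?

1134406

Σ i(9i−7)/2 = (9Σi² − 7Σi) / 2 over i = 1..91.
Σi = 4186 and Σi² = 255346.
(9·255346 − 7·4186) / 2 = 2268812/2 = 1134406.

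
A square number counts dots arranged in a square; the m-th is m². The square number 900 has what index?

30

We need n² = 900, so n = √900 = 30.
Check: 30² = 900. ✓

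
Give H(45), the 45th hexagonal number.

4005

The 45th hexagonal number is n(2n−1) with n = 45.
45·(2·45 − 1) = 45·89 = 4005.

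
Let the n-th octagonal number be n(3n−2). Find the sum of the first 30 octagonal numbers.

Σ i(3i−2) = 3Σi² − 2Σi over i = 1..30.
Σi = 465 and Σi² = 9455.
3·9455 − 2·465 = 27435.

27435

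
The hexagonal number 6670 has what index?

58

Set n(2n−1) = 6670, giving 2n² − n − 6670 = 0.
The discriminant is 1 + 8·6670 = 53361, and √53361 = 231.
So n = (1 + 231) / 4 = 232/4 = 58.
Check: 58·(2·58 − 1) = 6670. ✓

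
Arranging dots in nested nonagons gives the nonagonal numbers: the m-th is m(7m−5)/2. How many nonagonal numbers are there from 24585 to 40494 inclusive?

23

The n-th nonagonal number is n(7n−5)/2.
Smallest index with value ≥ 24585: n = 85 (giving 25075).
Largest index with value ≤ 40494: n = 107 (giving 39804).
Indices 85 through 107: 23 terms.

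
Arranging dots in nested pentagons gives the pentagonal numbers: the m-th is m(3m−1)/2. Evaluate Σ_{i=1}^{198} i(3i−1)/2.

3900798

Σ i(3i−1)/2 = (3Σi² − Σi) / 2 over i = 1..198.
Σi = 19701 and Σi² = 2607099.
(3·2607099 − 1·19701) / 2 = 7801596/2 = 3900798.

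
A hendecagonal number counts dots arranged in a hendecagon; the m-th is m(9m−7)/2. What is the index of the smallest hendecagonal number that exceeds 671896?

Solve n(9n−7)/2 > 671896 for integer n.
The largest n with value ≤ 671896 is 386 (since 669131 ≤ 671896 < 672606), so the first above is n = 387, value 672606.

387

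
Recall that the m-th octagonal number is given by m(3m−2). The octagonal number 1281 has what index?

Set n(3n−2) = 1281, giving 3n² − 2n − 1281 = 0.
So n = (2 + 124) / 6 = 126/6 = 21.

21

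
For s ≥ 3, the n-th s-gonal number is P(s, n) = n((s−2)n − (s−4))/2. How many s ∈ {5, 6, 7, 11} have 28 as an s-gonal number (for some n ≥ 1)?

s = 5: P(5, 4) = 22 and P(5, 5) = 35; 28 is not s-gonal.
s = 6: P(6, 4) = 28. ✓
s = 7: P(7, 3) = 18 and P(7, 4) = 34; 28 is not s-gonal.
s = 11: P(11, 2) = 11 and P(11, 3) = 30; 28 is not s-gonal.
Hits: s ∈ {6} → 1.

1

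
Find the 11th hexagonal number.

11·(2·11 − 1) = 11·21 = 231.

231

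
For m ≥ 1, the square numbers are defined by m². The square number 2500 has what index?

50

We need n² = 2500, so n = √2500 = 50.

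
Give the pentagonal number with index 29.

1247

The 29th pentagonal number is n(3n−1)/2 with n = 29.
29·(3·29 − 1)/2 = 29·86/2 = 29·43 = 1247.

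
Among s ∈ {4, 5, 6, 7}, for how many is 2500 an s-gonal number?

1

s = 4: P(4, 50) = 2500. ✓
s = 5: P(5, 40) = 2380 and P(5, 41) = 2501; 2500 is not s-gonal.
s = 6: P(6, 35) = 2415 and P(6, 36) = 2556; 2500 is not s-gonal.
s = 7: P(7, 31) = 2356 and P(7, 32) = 2512; 2500 is not s-gonal.
Hits: s ∈ {4} → 1.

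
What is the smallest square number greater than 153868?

154449

Solve n² > 153868 for integer n.
The largest n with value ≤ 153868 is 392 (since 153664 ≤ 153868 < 154449), so the first above is n = 393, value 154449.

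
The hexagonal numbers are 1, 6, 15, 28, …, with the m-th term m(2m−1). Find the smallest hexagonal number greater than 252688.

253116

Solve n(2n−1) > 252688 for integer n.
The largest n with value ≤ 252688 is 355 (since 251695 ≤ 252688 < 253116), so the first above is n = 356, value 253116.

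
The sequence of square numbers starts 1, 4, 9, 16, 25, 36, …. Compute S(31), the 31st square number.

961

The 31st square number is n² with n = 31.
31² = 961.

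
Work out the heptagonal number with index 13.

13·(5·13 − 3)/2 = 13·62/2 = 13·31 = 403.

403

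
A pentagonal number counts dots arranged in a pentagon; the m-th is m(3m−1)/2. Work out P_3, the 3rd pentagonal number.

12

The 3rd pentagonal number is n(3n−1)/2 with n = 3.
3·(3·3 − 1)/2 = 3·8/2 = 3·4 = 12.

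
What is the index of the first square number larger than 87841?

297

Solve n² > 87841 for integer n.
The largest n with value ≤ 87841 is 296 (since 87616 ≤ 87841 < 88209), so the first above is n = 297, value 88209.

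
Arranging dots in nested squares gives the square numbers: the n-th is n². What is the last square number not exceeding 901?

900

Solve n² ≤ 901 for integer n.
n = 30 gives 900 ≤ 901, while n = 31 gives 961 > 901; so the answer is 900.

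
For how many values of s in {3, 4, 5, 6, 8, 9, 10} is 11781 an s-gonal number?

3

s = 3: P(3, 153) = 11781. ✓
s = 4: P(4, 108) = 11664 and P(4, 109) = 11881; 11781 is not s-gonal.
s = 5: P(5, 88) = 11572 and P(5, 89) = 11837; 11781 is not s-gonal.
s = 6: P(6, 77) = 11781. ✓
s = 8: P(8, 63) = 11781. ✓
s = 9: P(9, 58) = 11629 and P(9, 59) = 12036; 11781 is not s-gonal.
s = 10: P(10, 54) = 11502 and P(10, 55) = 11935; 11781 is not s-gonal.
Hits: s ∈ {3, 6, 8} → 3.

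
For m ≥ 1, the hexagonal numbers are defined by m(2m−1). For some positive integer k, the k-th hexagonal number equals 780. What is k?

20

Set n(2n−1) = 780, giving 2n² − n − 780 = 0.
So n = (1 + 79) / 4 = 80/4 = 20.
Check: 20·(2·20 − 1) = 780. ✓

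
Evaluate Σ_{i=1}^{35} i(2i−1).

29190

Σ i(2i−1) = 2Σi² − Σi over i = 1..35.
Σi = 630 and Σi² = 14910.
2·14910 − 1·630 = 29190.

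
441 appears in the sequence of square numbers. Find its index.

21

We need n² = 441, so n = √441 = 21.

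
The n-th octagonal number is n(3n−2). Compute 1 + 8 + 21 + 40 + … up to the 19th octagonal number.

7030

Σ i(3i−2) = 3Σi² − 2Σi over i = 1..19.
Σi = 190 and Σi² = 2470.
3·2470 − 2·190 = 7030.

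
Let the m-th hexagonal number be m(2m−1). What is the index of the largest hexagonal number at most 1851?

30

Solve n(2n−1) ≤ 1851 for integer n.
n = 30 gives 1770 ≤ 1851, while n = 31 gives 1891 > 1851; so the answer is index 30.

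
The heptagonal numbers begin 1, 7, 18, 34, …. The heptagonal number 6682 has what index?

52

Set n(5n−3)/2 = 6682, giving 5n² − 3n − 13364 = 0.
The discriminant is 9 + 40·6682 = 267289, and √267289 = 517.
So n = (3 + 517) / 10 = 520/10 = 52.
Check: 52·(5·52 − 3)/2 = 6682. ✓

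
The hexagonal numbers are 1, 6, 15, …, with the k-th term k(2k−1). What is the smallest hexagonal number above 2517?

Solve n(2n−1) > 2517 for integer n.
The largest n with value ≤ 2517 is 35 (since 2415 ≤ 2517 < 2556), so the first above is n = 36, value 2556.

2556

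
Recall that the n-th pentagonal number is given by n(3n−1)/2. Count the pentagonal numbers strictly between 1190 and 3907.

23

The n-th pentagonal number is n(3n−1)/2.
Smallest index with value > 1190: n = 29 (giving 1247).
Largest index with value < 3907: n = 51 (giving 3876).
Indices 29 through 51: 23 terms.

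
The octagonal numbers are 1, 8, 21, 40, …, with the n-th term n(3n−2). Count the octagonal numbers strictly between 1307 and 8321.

The n-th octagonal number is n(3n−2).
Smallest index with value > 1307: n = 22 (giving 1408).
Largest index with value < 8321: n = 52 (giving 8008).
Indices 22 through 52: 31 terms.

31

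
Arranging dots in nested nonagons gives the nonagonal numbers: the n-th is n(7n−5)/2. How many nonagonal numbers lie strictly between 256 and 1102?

10

The n-th nonagonal number is n(7n−5)/2.
Smallest index with value > 256: n = 9 (giving 261).
Largest index with value < 1102: n = 18 (giving 1089).
Indices 9 through 18: 10 terms.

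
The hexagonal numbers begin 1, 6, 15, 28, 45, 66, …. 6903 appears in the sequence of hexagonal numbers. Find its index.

59

Set n(2n−1) = 6903, giving 2n² − n − 6903 = 0.
The discriminant is 1 + 8·6903 = 55225, and √55225 = 235.
So n = (1 + 235) / 4 = 236/4 = 59.
Check: 59·(2·59 − 1) = 6903. ✓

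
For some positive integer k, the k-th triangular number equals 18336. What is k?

191

Set n(n+1)/2 = 18336, giving n² + n − 36672 = 0.
So n = (-1 + 383) / 2 = 382/2 = 191.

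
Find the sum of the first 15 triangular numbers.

Σ i(i+1)/2 = (Σi² + Σi) / 2 over i = 1..15.
Σi = 120 and Σi² = 1240.
(1·1240 + 1·120) / 2 = 1360/2 = 680.

680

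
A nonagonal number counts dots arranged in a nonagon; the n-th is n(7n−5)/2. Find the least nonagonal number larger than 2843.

2871

Solve n(7n−5)/2 > 2843 for integer n.
The largest n with value ≤ 2843 is 28 (since 2674 ≤ 2843 < 2871), so the first above is n = 29, value 2871.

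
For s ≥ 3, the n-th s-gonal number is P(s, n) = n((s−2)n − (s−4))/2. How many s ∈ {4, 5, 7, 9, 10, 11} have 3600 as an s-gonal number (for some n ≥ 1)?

1

s = 4: P(4, 60) = 3600. ✓
s = 5: P(5, 49) = 3577 and P(5, 50) = 3725; 3600 is not s-gonal.
s = 7: P(7, 38) = 3553 and P(7, 39) = 3744; 3600 is not s-gonal.
s = 9: P(9, 32) = 3504 and P(9, 33) = 3729; 3600 is not s-gonal.
s = 10: P(10, 30) = 3510 and P(10, 31) = 3751; 3600 is not s-gonal.
s = 11: P(11, 28) = 3430 and P(11, 29) = 3683; 3600 is not s-gonal.
Hits: s ∈ {4} → 1.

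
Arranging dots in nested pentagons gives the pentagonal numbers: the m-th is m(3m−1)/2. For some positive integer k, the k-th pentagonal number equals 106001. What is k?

Set n(3n−1)/2 = 106001, giving 3n² − n − 212002 = 0.
The discriminant is 1 + 24·106001 = 2544025, and √2544025 = 1595.
So n = (1 + 1595) / 6 = 1596/6 = 266.
Check: 266·(3·266 − 1)/2 = 106001. ✓

266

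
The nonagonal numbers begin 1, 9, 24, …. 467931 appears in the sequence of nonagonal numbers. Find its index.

366

Set n(7n−5)/2 = 467931, giving 7n² − 5n − 935862 = 0.
The discriminant is 25 + 56·467931 = 26204161, and √26204161 = 5119.
So n = (5 + 5119) / 14 = 5124/14 = 366.
Check: 366·(7·366 − 5)/2 = 467931. ✓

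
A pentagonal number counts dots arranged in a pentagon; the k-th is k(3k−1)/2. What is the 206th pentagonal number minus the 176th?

17175

206·(3·206 − 1)/2 = 63551 and 176·(3·176 − 1)/2 = 46376.
Difference: 63551 − 46376 = 17175.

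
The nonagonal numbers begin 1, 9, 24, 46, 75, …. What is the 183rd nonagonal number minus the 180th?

183·(7·183 − 5)/2 = 116754 and 180·(7·180 − 5)/2 = 112950.
Difference: 116754 − 112950 = 3804.

3804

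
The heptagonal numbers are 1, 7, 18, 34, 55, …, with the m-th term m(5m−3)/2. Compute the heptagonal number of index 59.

8614

The 59th heptagonal number is n(5n−3)/2 with n = 59.
59·(5·59 − 3)/2 = 59·292/2 = 59·146 = 8614.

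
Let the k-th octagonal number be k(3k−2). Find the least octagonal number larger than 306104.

Solve n(3n−2) > 306104 for integer n.
The largest n with value ≤ 306104 is 319 (since 304645 ≤ 306104 < 306560), so the first above is n = 320, value 306560.

306560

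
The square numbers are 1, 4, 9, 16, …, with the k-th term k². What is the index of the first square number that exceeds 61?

Solve n² > 61 for integer n.
The largest n with value ≤ 61 is 7 (since 49 ≤ 61 < 64), so the first above is n = 8, value 64.

8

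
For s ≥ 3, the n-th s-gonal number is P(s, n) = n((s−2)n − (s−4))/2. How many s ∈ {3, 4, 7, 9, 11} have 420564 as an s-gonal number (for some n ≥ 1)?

s = 3: P(3, 916) = 419986 and P(3, 917) = 420903; 420564 is not s-gonal.
s = 4: P(4, 648) = 419904 and P(4, 649) = 421201; 420564 is not s-gonal.
s = 7: P(7, 410) = 419635 and P(7, 411) = 421686; 420564 is not s-gonal.
s = 9: P(9, 347) = 420564. ✓
s = 11: P(11, 306) = 420291 and P(11, 307) = 423046; 420564 is not s-gonal.
Hits: s ∈ {9} → 1.

1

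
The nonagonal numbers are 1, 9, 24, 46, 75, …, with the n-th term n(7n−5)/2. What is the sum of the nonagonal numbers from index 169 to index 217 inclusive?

6398861

Σ i(7i−5)/2 = (7Σi² − 5Σi) / 2 over i = 169..217.
Σi = 23653 − 14196 = 9457 and Σi² = 3429685 − 1594684 = 1835001.
(7·1835001 − 5·9457) / 2 = 12797722/2 = 6398861.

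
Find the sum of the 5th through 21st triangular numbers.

Σ i(i+1)/2 = (Σi² + Σi) / 2 over i = 5..21.
Σi = 231 − 10 = 221 and Σi² = 3311 − 30 = 3281.
(1·3281 + 1·221) / 2 = 3502/2 = 1751.

1751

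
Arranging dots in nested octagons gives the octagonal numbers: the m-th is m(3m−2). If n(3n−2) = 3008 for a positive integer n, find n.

Set n(3n−2) = 3008, giving 3n² − 2n − 3008 = 0.
So n = (2 + 190) / 6 = 192/6 = 32.
Check: 32·(3·32 − 2) = 3008. ✓

32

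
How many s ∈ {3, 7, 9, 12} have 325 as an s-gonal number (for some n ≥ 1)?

2

s = 3: P(3, 25) = 325. ✓
s = 7: P(7, 11) = 286 and P(7, 12) = 342; 325 is not s-gonal.
s = 9: P(9, 10) = 325. ✓
s = 12: P(12, 8) = 288 and P(12, 9) = 369; 325 is not s-gonal.
Hits: s ∈ {3, 9} → 2.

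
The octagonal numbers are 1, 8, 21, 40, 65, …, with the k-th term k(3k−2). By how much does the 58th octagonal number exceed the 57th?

Consecutive octagonal numbers differ by 6n − 5: here 6·58 − 5 = 343.

343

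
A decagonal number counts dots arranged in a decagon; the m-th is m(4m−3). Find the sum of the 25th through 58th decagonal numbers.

243083

Σ i(4i−3) = 4Σi² − 3Σi over i = 25..58.
Σi = 1711 − 300 = 1411 and Σi² = 66729 − 4900 = 61829.
4·61829 − 3·1411 = 243083.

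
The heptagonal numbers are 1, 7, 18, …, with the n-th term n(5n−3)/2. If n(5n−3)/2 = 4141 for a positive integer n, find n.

41

Set n(5n−3)/2 = 4141, giving 5n² − 3n − 8282 = 0.
The discriminant is 9 + 40·4141 = 165649, and √165649 = 407.
So n = (3 + 407) / 10 = 410/10 = 41.
Check: 41·(5·41 − 3)/2 = 4141. ✓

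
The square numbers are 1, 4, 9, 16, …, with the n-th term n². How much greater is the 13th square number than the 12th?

n² − (n−1)² = 2n − 1, so 13² − 12² = 2·13 − 1 = 25.

25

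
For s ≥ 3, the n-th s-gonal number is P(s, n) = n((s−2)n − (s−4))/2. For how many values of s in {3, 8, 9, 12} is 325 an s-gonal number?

s = 3: P(3, 25) = 325. ✓
s = 8: P(8, 10) = 280 and P(8, 11) = 341; 325 is not s-gonal.
s = 9: P(9, 10) = 325. ✓
s = 12: P(12, 8) = 288 and P(12, 9) = 369; 325 is not s-gonal.
Hits: s ∈ {3, 9} → 2.

2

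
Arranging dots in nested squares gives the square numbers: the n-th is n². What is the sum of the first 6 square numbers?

91

Σ_{i=1}^{6} i² = 6·7·13/6 = 91.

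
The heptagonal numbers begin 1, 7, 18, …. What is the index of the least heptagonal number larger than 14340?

77

Solve n(5n−3)/2 > 14340 for integer n.
The largest n with value ≤ 14340 is 76 (since 14326 ≤ 14340 < 14707), so the first above is n = 77, value 14707.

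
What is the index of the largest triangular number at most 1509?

Solve n(n+1)/2 ≤ 1509 for integer n.
n = 54 gives 1485 ≤ 1509, while n = 55 gives 1540 > 1509; so the answer is index 54.

54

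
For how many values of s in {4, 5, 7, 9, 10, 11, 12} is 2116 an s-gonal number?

1

s = 4: P(4, 46) = 2116. ✓
s = 5: P(5, 37) = 2035 and P(5, 38) = 2147; 2116 is not s-gonal.
s = 7: P(7, 29) = 2059 and P(7, 30) = 2205; 2116 is not s-gonal.
s = 9: P(9, 24) = 1956 and P(9, 25) = 2125; 2116 is not s-gonal.
s = 10: P(10, 23) = 2047 and P(10, 24) = 2232; 2116 is not s-gonal.
s = 11: P(11, 22) = 2101 and P(11, 23) = 2300; 2116 is not s-gonal.
s = 12: P(12, 20) = 1920 and P(12, 21) = 2121; 2116 is not s-gonal.
Hits: s ∈ {4} → 1.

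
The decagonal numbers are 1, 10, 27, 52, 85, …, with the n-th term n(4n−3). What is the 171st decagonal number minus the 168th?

4059

171·(4·171 − 3) = 116451 and 168·(4·168 − 3) = 112392.
Difference: 116451 − 112392 = 4059.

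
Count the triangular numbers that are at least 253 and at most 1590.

34

The n-th triangular number is n(n+1)/2.
Smallest index with value ≥ 253: n = 22 (giving 253).
Largest index with value ≤ 1590: n = 55 (giving 1540).
Indices 22 through 55: 34 terms.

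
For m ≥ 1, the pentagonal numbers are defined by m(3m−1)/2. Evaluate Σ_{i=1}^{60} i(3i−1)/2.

Σ i(3i−1)/2 = (3Σi² − Σi) / 2 over i = 1..60.
Σi = 1830 and Σi² = 73810.
(3·73810 − 1·1830) / 2 = 219600/2 = 109800.

109800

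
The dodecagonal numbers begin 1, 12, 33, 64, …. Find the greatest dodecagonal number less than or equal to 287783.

287040

Solve n(5n−4) ≤ 287783 for integer n.
n = 240 gives 287040 ≤ 287783, while n = 241 gives 289441 > 287783; so the answer is 287040.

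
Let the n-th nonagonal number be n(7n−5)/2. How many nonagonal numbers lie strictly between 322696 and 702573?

The n-th nonagonal number is n(7n−5)/2.
Smallest index with value > 322696: n = 305 (giving 324825).
Largest index with value < 702573: n = 448 (giving 701344).
Indices 305 through 448: 144 terms.

144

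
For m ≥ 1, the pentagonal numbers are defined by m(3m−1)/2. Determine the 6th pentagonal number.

51

The 6th pentagonal number is n(3n−1)/2 with n = 6.
6·(3·6 − 1)/2 = 6·17/2 = 51.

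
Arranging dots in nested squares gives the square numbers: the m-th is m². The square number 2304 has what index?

We need n² = 2304, so n = √2304 = 48.

48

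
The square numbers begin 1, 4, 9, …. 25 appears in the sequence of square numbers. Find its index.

We need n² = 25, so n = √25 = 5.

5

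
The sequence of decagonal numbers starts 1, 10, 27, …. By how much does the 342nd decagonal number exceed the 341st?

Consecutive decagonal numbers differ by 8n − 7: here 8·342 − 7 = 2729.

2729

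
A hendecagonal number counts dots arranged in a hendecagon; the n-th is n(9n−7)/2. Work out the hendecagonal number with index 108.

52110

The 108th hendecagonal number is n(9n−7)/2 with n = 108.
108·(9·108 − 7)/2 = 108·965/2 = 52110.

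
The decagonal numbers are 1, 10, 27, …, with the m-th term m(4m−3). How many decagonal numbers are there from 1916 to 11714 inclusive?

The n-th decagonal number is n(4n−3).
Smallest index with value ≥ 1916: n = 23 (giving 2047).
Largest index with value ≤ 11714: n = 54 (giving 11502).
Indices 23 through 54: 32 terms.

32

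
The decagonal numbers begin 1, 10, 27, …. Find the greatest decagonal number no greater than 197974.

Solve n(4n−3) ≤ 197974 for integer n.
n = 222 gives 196470 ≤ 197974, while n = 223 gives 198247 > 197974; so the answer is 196470.

196470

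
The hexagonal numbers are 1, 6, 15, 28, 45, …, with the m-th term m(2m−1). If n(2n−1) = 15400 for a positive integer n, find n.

Set n(2n−1) = 15400, giving 2n² − n − 15400 = 0.
So n = (1 + 351) / 4 = 352/4 = 88.
Check: 88·(2·88 − 1) = 15400. ✓

88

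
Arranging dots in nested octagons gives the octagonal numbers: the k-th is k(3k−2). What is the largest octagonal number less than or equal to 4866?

4720

Solve n(3n−2) ≤ 4866 for integer n.
n = 40 gives 4720 ≤ 4866, while n = 41 gives 4961 > 4866; so the answer is 4720.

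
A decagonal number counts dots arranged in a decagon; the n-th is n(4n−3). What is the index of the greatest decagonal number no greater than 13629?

58

Solve n(4n−3) ≤ 13629 for integer n.
n = 58 gives 13282 ≤ 13629, while n = 59 gives 13747 > 13629; so the answer is index 58.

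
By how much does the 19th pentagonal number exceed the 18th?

Consecutive pentagonal numbers differ by 3n − 2: here 3·19 − 2 = 55.

55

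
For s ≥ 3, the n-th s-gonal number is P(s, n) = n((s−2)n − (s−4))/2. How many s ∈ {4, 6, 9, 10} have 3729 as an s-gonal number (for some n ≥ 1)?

s = 4: P(4, 61) = 3721 and P(4, 62) = 3844; 3729 is not s-gonal.
s = 6: P(6, 43) = 3655 and P(6, 44) = 3828; 3729 is not s-gonal.
s = 9: P(9, 33) = 3729. ✓
s = 10: P(10, 30) = 3510 and P(10, 31) = 3751; 3729 is not s-gonal.
Hits: s ∈ {9} → 1.

1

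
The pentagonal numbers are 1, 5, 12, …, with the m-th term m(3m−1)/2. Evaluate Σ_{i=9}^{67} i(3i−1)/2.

Σ i(3i−1)/2 = (3Σi² − Σi) / 2 over i = 9..67.
Σi = 2278 − 36 = 2242 and Σi² = 102510 − 204 = 102306.
(3·102306 − 1·2242) / 2 = 304676/2 = 152338.

152338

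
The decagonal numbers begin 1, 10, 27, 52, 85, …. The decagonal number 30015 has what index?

Set n(4n−3) = 30015, giving 4n² − 3n − 30015 = 0.
The discriminant is 9 + 16·30015 = 480249, and √480249 = 693.
So n = (3 + 693) / 8 = 696/8 = 87.

87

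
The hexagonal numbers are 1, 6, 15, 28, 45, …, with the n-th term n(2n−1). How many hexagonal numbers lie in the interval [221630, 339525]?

79

The n-th hexagonal number is n(2n−1).
Smallest index with value ≥ 221630: n = 334 (giving 222778).
Largest index with value ≤ 339525: n = 412 (giving 339076).
Indices 334 through 412: 79 terms.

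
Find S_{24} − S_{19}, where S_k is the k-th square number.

24² = 576 and 19² = 361.
Difference: 576 − 361 = 215.

215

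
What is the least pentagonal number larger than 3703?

3725

Solve n(3n−1)/2 > 3703 for integer n.
The largest n with value ≤ 3703 is 49 (since 3577 ≤ 3703 < 3725), so the first above is n = 50, value 3725.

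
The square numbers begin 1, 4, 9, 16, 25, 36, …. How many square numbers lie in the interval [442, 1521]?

18

The n-th square number is n².
Smallest index with value ≥ 442: n = 22 (giving 484).
Largest index with value ≤ 1521: n = 39 (giving 1521).
Indices 22 through 39: 18 terms.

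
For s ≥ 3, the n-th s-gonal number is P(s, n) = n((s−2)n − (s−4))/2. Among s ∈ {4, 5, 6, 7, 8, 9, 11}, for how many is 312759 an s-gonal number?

1

s = 4: P(4, 559) = 312481 and P(4, 560) = 313600; 312759 is not s-gonal.
s = 5: P(5, 456) = 311676 and P(5, 457) = 313045; 312759 is not s-gonal.
s = 6: P(6, 395) = 311655 and P(6, 396) = 313236; 312759 is not s-gonal.
s = 7: P(7, 354) = 312759. ✓
s = 8: P(8, 323) = 312341 and P(8, 324) = 314280; 312759 is not s-gonal.
s = 9: P(9, 299) = 312156 and P(9, 300) = 314250; 312759 is not s-gonal.
s = 11: P(11, 264) = 312708 and P(11, 265) = 315085; 312759 is not s-gonal.
Hits: s ∈ {7} → 1.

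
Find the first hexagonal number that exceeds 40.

Solve n(2n−1) > 40 for integer n.
The largest n with value ≤ 40 is 4 (since 28 ≤ 40 < 45), so the first above is n = 5, value 45.

45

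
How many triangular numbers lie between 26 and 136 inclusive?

10

The n-th triangular number is n(n+1)/2.
Smallest index with value ≥ 26: n = 7 (giving 28).
Largest index with value ≤ 136: n = 16 (giving 136).
Indices 7 through 16: 10 terms.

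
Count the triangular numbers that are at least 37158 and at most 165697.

The n-th triangular number is n(n+1)/2.
Smallest index with value ≥ 37158: n = 273 (giving 37401).
Largest index with value ≤ 165697: n = 575 (giving 165600).
Indices 273 through 575: 303 terms.

303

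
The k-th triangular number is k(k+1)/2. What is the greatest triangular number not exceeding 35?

Solve n(n+1)/2 ≤ 35 for integer n.
n = 7 gives 28 ≤ 35, while n = 8 gives 36 > 35; so the answer is 28.

28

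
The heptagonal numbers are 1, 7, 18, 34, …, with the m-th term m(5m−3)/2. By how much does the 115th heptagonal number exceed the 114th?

571

Consecutive heptagonal numbers differ by 5n − 4: here 5·115 − 4 = 571.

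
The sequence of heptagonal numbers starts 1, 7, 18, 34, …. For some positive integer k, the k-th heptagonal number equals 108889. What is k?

Set n(5n−3)/2 = 108889, giving 5n² − 3n − 217778 = 0.
The discriminant is 9 + 40·108889 = 4355569, and √4355569 = 2087.
So n = (3 + 2087) / 10 = 2090/10 = 209.

209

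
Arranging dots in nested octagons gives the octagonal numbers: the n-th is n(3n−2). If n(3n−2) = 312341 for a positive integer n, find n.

Set n(3n−2) = 312341, giving 3n² − 2n − 312341 = 0.
The discriminant is 4 + 12·312341 = 3748096, and √3748096 = 1936.
So n = (2 + 1936) / 6 = 1938/6 = 323.
Check: 323·(3·323 − 2) = 312341. ✓

323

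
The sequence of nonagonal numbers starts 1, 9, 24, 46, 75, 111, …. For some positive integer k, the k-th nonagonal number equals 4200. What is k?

35

Set n(7n−5)/2 = 4200, giving 7n² − 5n − 8400 = 0.
The discriminant is 25 + 56·4200 = 235225, and √235225 = 485.
So n = (5 + 485) / 14 = 490/14 = 35.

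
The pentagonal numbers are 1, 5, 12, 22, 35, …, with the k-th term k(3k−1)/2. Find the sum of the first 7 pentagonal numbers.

Σ i(3i−1)/2 = (3Σi² − Σi) / 2 over i = 1..7.
Σi = 28 and Σi² = 140.
(3·140 − 1·28) / 2 = 392/2 = 196.

196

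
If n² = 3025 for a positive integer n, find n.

We need n² = 3025, so n = √3025 = 55.
Check: 55² = 3025. ✓

55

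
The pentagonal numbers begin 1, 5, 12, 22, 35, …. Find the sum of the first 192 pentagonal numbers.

3557376

Σ i(3i−1)/2 = (3Σi² − Σi) / 2 over i = 1..192.
Σi = 18528 and Σi² = 2377760.
(3·2377760 − 1·18528) / 2 = 7114752/2 = 3557376.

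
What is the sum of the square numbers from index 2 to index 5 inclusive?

Σ_{i=2}^{5} i² = 55 − 1 = 54.

54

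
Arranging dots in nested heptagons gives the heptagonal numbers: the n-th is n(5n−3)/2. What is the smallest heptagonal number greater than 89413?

89965

Solve n(5n−3)/2 > 89413 for integer n.
The largest n with value ≤ 89413 is 189 (since 89019 ≤ 89413 < 89965), so the first above is n = 190, value 89965.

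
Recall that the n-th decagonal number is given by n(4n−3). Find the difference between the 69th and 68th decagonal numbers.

Consecutive decagonal numbers differ by 8n − 7: here 8·69 − 7 = 545.

545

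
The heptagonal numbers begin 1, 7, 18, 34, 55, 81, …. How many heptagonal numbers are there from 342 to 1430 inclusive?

13

The n-th heptagonal number is n(5n−3)/2.
Smallest index with value ≥ 342: n = 12 (giving 342).
Largest index with value ≤ 1430: n = 24 (giving 1404).
Indices 12 through 24: 13 terms.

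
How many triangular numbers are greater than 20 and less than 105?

8

The n-th triangular number is n(n+1)/2.
Smallest index with value > 20: n = 6 (giving 21).
Largest index with value < 105: n = 13 (giving 91).
Indices 6 through 13: 8 terms.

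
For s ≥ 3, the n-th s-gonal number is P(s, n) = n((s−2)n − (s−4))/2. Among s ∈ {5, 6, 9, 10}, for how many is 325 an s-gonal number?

2

s = 5: P(5, 14) = 287 and P(5, 15) = 330; 325 is not s-gonal.
s = 6: P(6, 13) = 325. ✓
s = 9: P(9, 10) = 325. ✓
s = 10: P(10, 9) = 297 and P(10, 10) = 370; 325 is not s-gonal.
Hits: s ∈ {6, 9} → 2.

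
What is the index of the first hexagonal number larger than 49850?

Solve n(2n−1) > 49850 for integer n.
The largest n with value ≤ 49850 is 158 (since 49770 ≤ 49850 < 50403), so the first above is n = 159, value 50403.

159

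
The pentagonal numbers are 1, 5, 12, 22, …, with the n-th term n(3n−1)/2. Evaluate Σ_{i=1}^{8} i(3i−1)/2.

Σ i(3i−1)/2 = (3Σi² − Σi) / 2 over i = 1..8.
Σi = 36 and Σi² = 204.
(3·204 − 1·36) / 2 = 576/2 = 288.

288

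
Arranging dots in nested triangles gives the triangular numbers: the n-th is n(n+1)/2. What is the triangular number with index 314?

49455

314·315/2 = 98910/2 = 49455.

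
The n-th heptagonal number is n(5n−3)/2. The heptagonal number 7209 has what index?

Set n(5n−3)/2 = 7209, giving 5n² − 3n − 14418 = 0.
The discriminant is 9 + 40·7209 = 288369, and √288369 = 537.
So n = (3 + 537) / 10 = 540/10 = 54.

54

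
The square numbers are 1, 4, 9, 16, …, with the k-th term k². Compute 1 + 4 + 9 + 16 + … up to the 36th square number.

Σ_{i=1}^{36} i² = 36·37·73/6 = 16206.

16206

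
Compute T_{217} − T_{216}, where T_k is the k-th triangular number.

Consecutive triangular numbers differ by n: T_{217} − T_{216} = 217.

217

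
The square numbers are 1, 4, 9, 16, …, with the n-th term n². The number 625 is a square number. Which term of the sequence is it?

25

We need n² = 625, so n = √625 = 25.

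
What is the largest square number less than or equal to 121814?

Solve n² ≤ 121814 for integer n.
n = 349 gives 121801 ≤ 121814, while n = 350 gives 122500 > 121814; so the answer is 121801.

121801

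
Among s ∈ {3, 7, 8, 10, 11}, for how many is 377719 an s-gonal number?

s = 3: P(3, 868) = 377146 and P(3, 869) = 378015; 377719 is not s-gonal.
s = 7: P(7, 389) = 377719. ✓
s = 8: P(8, 355) = 377365 and P(8, 356) = 379496; 377719 is not s-gonal.
s = 10: P(10, 307) = 376075 and P(10, 308) = 378532; 377719 is not s-gonal.
s = 11: P(11, 290) = 377435 and P(11, 291) = 380046; 377719 is not s-gonal.
Hits: s ∈ {7} → 1.

1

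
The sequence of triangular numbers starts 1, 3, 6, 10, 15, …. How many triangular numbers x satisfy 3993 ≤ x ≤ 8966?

45

The n-th triangular number is n(n+1)/2.
Smallest index with value ≥ 3993: n = 89 (giving 4005).
Largest index with value ≤ 8966: n = 133 (giving 8911).
Indices 89 through 133: 45 terms.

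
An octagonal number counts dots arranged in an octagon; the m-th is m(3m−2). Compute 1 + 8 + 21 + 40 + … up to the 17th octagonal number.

5049

Σ i(3i−2) = 3Σi² − 2Σi over i = 1..17.
Σi = 153 and Σi² = 1785.
3·1785 − 2·153 = 5049.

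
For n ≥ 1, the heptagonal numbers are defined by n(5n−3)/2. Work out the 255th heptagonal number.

162180

255·(5·255 − 3)/2 = 255·1272/2 = 255·636 = 162180.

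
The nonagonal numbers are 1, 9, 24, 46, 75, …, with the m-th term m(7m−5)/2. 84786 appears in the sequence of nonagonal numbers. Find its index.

Set n(7n−5)/2 = 84786, giving 7n² − 5n − 169572 = 0.
The discriminant is 25 + 56·84786 = 4748041, and √4748041 = 2179.
So n = (5 + 2179) / 14 = 2184/14 = 156.

156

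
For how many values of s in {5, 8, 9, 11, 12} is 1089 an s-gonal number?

s = 5: P(5, 27) = 1080 and P(5, 28) = 1162; 1089 is not s-gonal.
s = 8: P(8, 19) = 1045 and P(8, 20) = 1160; 1089 is not s-gonal.
s = 9: P(9, 18) = 1089. ✓
s = 11: P(11, 15) = 960 and P(11, 16) = 1096; 1089 is not s-gonal.
s = 12: P(12, 15) = 1065 and P(12, 16) = 1216; 1089 is not s-gonal.
Hits: s ∈ {9} → 1.

1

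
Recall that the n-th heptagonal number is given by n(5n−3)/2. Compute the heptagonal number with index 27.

The 27th heptagonal number is n(5n−3)/2 with n = 27.
27·(5·27 − 3)/2 = 27·132/2 = 27·66 = 1782.

1782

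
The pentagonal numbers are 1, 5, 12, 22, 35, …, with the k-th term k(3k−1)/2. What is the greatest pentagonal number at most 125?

117

Solve n(3n−1)/2 ≤ 125 for integer n.
n = 9 gives 117 ≤ 125, while n = 10 gives 145 > 125; so the answer is 117.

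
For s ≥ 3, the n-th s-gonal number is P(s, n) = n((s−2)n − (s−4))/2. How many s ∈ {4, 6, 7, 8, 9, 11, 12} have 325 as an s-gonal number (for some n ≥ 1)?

s = 4: P(4, 18) = 324 and P(4, 19) = 361; 325 is not s-gonal.
s = 6: P(6, 13) = 325. ✓
s = 7: P(7, 11) = 286 and P(7, 12) = 342; 325 is not s-gonal.
s = 8: P(8, 10) = 280 and P(8, 11) = 341; 325 is not s-gonal.
s = 9: P(9, 10) = 325. ✓
s = 11: P(11, 8) = 260 and P(11, 9) = 333; 325 is not s-gonal.
s = 12: P(12, 8) = 288 and P(12, 9) = 369; 325 is not s-gonal.
Hits: s ∈ {6, 9} → 2.

2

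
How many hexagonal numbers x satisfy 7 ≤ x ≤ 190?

The n-th hexagonal number is n(2n−1).
Smallest index with value ≥ 7: n = 3 (giving 15).
Largest index with value ≤ 190: n = 10 (giving 190).
Indices 3 through 10: 8 terms.

8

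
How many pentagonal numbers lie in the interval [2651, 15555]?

The n-th pentagonal number is n(3n−1)/2.
Smallest index with value ≥ 2651: n = 43 (giving 2752).
Largest index with value ≤ 15555: n = 102 (giving 15555).
Indices 43 through 102: 60 terms.

60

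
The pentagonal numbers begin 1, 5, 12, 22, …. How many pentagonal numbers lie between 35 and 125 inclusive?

5

The n-th pentagonal number is n(3n−1)/2.
Smallest index with value ≥ 35: n = 5 (giving 35).
Largest index with value ≤ 125: n = 9 (giving 117).
Indices 5 through 9: 5 terms.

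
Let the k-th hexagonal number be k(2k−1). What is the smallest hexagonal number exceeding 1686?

1770

Solve n(2n−1) > 1686 for integer n.
The largest n with value ≤ 1686 is 29 (since 1653 ≤ 1686 < 1770), so the first above is n = 30, value 1770.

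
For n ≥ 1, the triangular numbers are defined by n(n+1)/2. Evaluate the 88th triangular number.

3916

The 88th triangular number is n(n+1)/2 with n = 88.
88·89/2 = 7832/2 = 3916.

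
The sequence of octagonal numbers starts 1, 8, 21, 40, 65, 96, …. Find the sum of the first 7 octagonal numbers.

Σ i(3i−2) = 3Σi² − 2Σi over i = 1..7.
Σi = 28 and Σi² = 140.
3·140 − 2·28 = 364.

364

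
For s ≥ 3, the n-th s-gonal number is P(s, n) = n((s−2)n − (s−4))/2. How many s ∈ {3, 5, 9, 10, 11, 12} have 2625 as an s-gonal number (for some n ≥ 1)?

s = 3: P(3, 71) = 2556 and P(3, 72) = 2628; 2625 is not s-gonal.
s = 5: P(5, 42) = 2625. ✓
s = 9: P(9, 27) = 2484 and P(9, 28) = 2674; 2625 is not s-gonal.
s = 10: P(10, 25) = 2425 and P(10, 26) = 2626; 2625 is not s-gonal.
s = 11: P(11, 24) = 2508 and P(11, 25) = 2725; 2625 is not s-gonal.
s = 12: P(12, 23) = 2553 and P(12, 24) = 2784; 2625 is not s-gonal.
Hits: s ∈ {5} → 1.

1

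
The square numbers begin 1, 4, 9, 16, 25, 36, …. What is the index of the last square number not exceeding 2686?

Solve n² ≤ 2686 for integer n.
n = 51 gives 2601 ≤ 2686, while n = 52 gives 2704 > 2686; so the answer is index 51.

51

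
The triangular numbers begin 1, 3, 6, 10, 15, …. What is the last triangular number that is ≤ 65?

Solve n(n+1)/2 ≤ 65 for integer n.
n = 10 gives 55 ≤ 65, while n = 11 gives 66 > 65; so the answer is 55.

55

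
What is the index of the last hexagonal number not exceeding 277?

12

Solve n(2n−1) ≤ 277 for integer n.
n = 12 gives 276 ≤ 277, while n = 13 gives 325 > 277; so the answer is index 12.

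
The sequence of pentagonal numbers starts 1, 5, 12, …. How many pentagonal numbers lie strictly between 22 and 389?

12

The n-th pentagonal number is n(3n−1)/2.
Smallest index with value > 22: n = 5 (giving 35).
Largest index with value < 389: n = 16 (giving 376).
Indices 5 through 16: 12 terms.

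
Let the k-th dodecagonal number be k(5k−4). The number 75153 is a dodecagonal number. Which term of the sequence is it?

Set n(5n−4) = 75153, giving 5n² − 4n − 75153 = 0.
The discriminant is 16 + 20·75153 = 1503076, and √1503076 = 1226.
So n = (4 + 1226) / 10 = 1230/10 = 123.
Check: 123·(5·123 − 4) = 75153. ✓

123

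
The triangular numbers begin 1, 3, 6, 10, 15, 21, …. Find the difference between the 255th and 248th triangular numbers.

255·256/2 = 32640 and 248·249/2 = 30876.
Difference: 32640 − 30876 = 1764.

1764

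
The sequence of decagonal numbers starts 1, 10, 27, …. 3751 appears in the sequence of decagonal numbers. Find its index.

31

Set n(4n−3) = 3751, giving 4n² − 3n − 3751 = 0.
The discriminant is 9 + 16·3751 = 60025, and √60025 = 245.
So n = (3 + 245) / 8 = 248/8 = 31.
Check: 31·(4·31 − 3) = 3751. ✓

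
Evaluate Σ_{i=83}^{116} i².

339881

Σ_{i=83}^{116} i² = 527046 − 187165 = 339881.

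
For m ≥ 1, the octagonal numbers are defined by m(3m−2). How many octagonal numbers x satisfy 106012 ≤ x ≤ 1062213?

407

The n-th octagonal number is n(3n−2).
Smallest index with value ≥ 106012: n = 189 (giving 106785).
Largest index with value ≤ 1062213: n = 595 (giving 1060885).
Indices 189 through 595: 407 terms.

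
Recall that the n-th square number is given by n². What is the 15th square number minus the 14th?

n² − (n−1)² = 2n − 1, so 15² − 14² = 2·15 − 1 = 29.

29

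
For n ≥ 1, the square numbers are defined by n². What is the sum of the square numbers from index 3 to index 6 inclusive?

86

Σ_{i=3}^{6} i² = 91 − 5 = 86.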